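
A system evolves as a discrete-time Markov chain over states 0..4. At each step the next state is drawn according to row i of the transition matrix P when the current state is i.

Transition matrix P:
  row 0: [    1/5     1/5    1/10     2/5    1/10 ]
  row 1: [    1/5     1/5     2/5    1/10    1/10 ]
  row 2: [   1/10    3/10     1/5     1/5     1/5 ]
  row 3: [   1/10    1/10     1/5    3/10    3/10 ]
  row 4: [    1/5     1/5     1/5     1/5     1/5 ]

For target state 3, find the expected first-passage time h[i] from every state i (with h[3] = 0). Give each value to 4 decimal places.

h = [3.7379, 5.1886, 4.8356, 0.0000, 4.6905]

First-step conditioning: h[3] = 0; for i ≠ 3, h[i] = 1 + Σ_k P[i][k]·h[k].
  h[0] = 1 + 1/5·h[0] + 1/5·h[1] + 1/10·h[2] + 1/10·h[4]
  h[1] = 1 + 1/5·h[0] + 1/5·h[1] + 2/5·h[2] + 1/10·h[4]
  h[2] = 1 + 1/10·h[0] + 3/10·h[1] + 1/5·h[2] + 1/5·h[4]
  h[4] = 1 + 1/5·h[0] + 1/5·h[1] + 1/5·h[2] + 1/5·h[4]
Solving the 4×4 linear system over states ≠ 3 gives exactly h = [3865/1034, 5365/1034, 2500/517, 0, 2425/517] (h[3] = 0 is the target).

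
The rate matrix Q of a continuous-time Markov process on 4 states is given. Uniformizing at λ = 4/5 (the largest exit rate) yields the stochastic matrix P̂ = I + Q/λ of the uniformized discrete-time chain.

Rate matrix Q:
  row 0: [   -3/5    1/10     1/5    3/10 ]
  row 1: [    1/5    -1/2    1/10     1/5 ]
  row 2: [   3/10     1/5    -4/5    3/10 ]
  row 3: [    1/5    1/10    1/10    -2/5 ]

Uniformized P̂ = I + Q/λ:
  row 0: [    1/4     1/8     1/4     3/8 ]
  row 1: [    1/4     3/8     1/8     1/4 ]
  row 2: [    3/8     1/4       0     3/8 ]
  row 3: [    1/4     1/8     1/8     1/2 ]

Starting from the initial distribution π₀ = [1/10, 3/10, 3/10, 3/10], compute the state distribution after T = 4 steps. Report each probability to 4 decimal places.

π = [0.2674, 0.1906, 0.1412, 0.4008]

t=0: π = [0.1000, 0.3000, 0.3000, 0.3000]
t=1: π = [0.2875, 0.2375, 0.1000, 0.3750]
t=2: π = [0.2625, 0.1969, 0.1484, 0.3922]
t=3: π = [0.2686, 0.1928, 0.1393, 0.3994]
t=4: π = [0.2674, 0.1906, 0.1412, 0.4008]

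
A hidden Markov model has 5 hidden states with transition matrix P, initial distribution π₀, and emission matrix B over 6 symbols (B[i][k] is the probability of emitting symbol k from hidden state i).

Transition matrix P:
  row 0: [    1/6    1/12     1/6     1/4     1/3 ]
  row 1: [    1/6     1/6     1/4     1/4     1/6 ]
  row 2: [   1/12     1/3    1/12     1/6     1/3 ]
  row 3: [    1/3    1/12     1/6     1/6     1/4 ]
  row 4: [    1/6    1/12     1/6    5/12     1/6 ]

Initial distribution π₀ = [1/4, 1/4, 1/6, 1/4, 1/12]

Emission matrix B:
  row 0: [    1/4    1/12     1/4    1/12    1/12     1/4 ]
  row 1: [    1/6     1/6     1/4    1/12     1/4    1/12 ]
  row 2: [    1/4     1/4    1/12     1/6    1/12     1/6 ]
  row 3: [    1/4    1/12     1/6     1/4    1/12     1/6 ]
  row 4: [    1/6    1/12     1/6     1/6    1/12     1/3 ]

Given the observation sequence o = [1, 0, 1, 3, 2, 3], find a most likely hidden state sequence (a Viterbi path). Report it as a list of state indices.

t=0: δ = [2.083e-02, 4.167e-02, 4.167e-02, 2.083e-02, 6.944e-03]  (obs o_0=1)
t=1: δ = [1.736e-03, 2.315e-03, 2.604e-03, 2.604e-03, 2.315e-03]  ψ = [1, 2, 1, 1, 2]  (obs o_1=0)
t=2: δ = [7.234e-05, 1.447e-04, 1.447e-04, 8.038e-05, 7.234e-05]  ψ = [3, 2, 1, 4, 2]  (obs o_2=1)
t=3: δ = [2.233e-06, 4.019e-06, 6.028e-06, 9.042e-06, 8.038e-06]  ψ = [3, 2, 1, 1, 2]  (obs o_3=3)
t=4: δ = [7.535e-07, 5.023e-07, 1.256e-07, 5.582e-07, 3.768e-07]  ψ = [3, 2, 3, 4, 3]  (obs o_4=2)
t=5: δ = [1.550e-08, 6.977e-09, 2.093e-08, 4.710e-08, 4.186e-08]  ψ = [3, 1, 0, 0, 0]  (obs o_5=3)
backtrack: best end state = 3; path = [1, 2, 1, 3, 0, 3]

path = [1, 2, 1, 3, 0, 3]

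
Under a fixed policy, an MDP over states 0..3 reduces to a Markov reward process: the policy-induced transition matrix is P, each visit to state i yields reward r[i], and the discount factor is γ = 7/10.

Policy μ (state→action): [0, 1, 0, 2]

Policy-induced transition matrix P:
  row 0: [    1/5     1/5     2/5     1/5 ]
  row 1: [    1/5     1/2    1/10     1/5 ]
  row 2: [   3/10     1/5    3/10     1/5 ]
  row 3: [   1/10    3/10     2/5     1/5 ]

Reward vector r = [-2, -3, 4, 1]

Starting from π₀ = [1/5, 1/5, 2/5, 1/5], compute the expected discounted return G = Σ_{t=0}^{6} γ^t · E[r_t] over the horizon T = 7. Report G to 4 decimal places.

t=0: π = [0.2000, 0.2000, 0.4000, 0.2000], E[r] = 0.8000, γ^t·E[r] = 0.800000, running G = 0.800000
t=1: π = [0.2200, 0.2800, 0.3000, 0.2000], E[r] = 0.1200, γ^t·E[r] = 0.084000, running G = 0.884000
t=2: π = [0.2100, 0.3040, 0.2860, 0.2000], E[r] = 0.0120, γ^t·E[r] = 0.005880, running G = 0.889880
t=3: π = [0.2086, 0.3112, 0.2802, 0.2000], E[r] = -0.0300, γ^t·E[r] = -0.010290, running G = 0.879590
t=4: π = [0.2080, 0.3134, 0.2786, 0.2000], E[r] = -0.0416, γ^t·E[r] = -0.009998, running G = 0.869592
t=5: π = [0.2079, 0.3140, 0.2781, 0.2000], E[r] = -0.0452, γ^t·E[r] = -0.007601, running G = 0.861991
t=6: π = [0.2078, 0.3142, 0.2780, 0.2000], E[r] = -0.0463, γ^t·E[r] = -0.005447, running G = 0.856544

G = 0.8565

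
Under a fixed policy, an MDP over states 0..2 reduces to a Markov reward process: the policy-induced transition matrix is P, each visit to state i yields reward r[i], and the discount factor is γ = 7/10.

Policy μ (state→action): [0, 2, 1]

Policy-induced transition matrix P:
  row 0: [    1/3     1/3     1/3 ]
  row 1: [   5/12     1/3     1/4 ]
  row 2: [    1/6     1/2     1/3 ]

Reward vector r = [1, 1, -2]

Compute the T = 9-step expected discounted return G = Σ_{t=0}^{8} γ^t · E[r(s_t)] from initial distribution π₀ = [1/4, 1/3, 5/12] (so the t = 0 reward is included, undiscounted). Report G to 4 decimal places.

t=0: π = [0.2500, 0.3333, 0.4167], E[r] = -0.2500, γ^t·E[r] = -0.250000, running G = -0.250000
t=1: π = [0.2917, 0.4028, 0.3056], E[r] = 0.0833, γ^t·E[r] = 0.058333, running G = -0.191667
t=2: π = [0.3160, 0.3843, 0.2998], E[r] = 0.1007, γ^t·E[r] = 0.049340, running G = -0.142326
t=3: π = [0.3154, 0.3833, 0.3013], E[r] = 0.0961, γ^t·E[r] = 0.032950, running G = -0.109376
t=4: π = [0.3151, 0.3836, 0.3014], E[r] = 0.0958, γ^t·E[r] = 0.023007, running G = -0.086369
t=5: π = [0.3151, 0.3836, 0.3014], E[r] = 0.0959, γ^t·E[r] = 0.016116, running G = -0.070253
t=6: π = [0.3151, 0.3836, 0.3014], E[r] = 0.0959, γ^t·E[r] = 0.011282, running G = -0.058971
t=7: π = [0.3151, 0.3836, 0.3014], E[r] = 0.0959, γ^t·E[r] = 0.007897, running G = -0.051074
t=8: π = [0.3151, 0.3836, 0.3014], E[r] = 0.0959, γ^t·E[r] = 0.005528, running G = -0.045547

G = -0.0455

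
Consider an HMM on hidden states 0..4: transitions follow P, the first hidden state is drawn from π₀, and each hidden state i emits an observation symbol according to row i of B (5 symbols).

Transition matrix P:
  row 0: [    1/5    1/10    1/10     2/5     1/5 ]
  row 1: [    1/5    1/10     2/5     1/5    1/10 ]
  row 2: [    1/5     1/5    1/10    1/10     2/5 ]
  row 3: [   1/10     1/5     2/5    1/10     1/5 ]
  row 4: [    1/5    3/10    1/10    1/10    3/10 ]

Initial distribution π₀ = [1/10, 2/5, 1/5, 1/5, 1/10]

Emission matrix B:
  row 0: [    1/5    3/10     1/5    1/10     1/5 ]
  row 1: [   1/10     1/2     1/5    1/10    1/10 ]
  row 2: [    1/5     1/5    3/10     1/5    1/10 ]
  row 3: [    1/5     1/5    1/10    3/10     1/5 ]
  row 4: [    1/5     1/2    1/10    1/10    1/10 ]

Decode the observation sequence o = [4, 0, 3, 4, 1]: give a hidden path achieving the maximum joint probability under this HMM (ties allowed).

path = [1, 0, 3, 2, 4]

t=0: δ = [2.000e-02, 4.000e-02, 2.000e-02, 4.000e-02, 1.000e-02]  (obs o_0=4)
t=1: δ = [1.600e-03, 8.000e-04, 3.200e-03, 1.600e-03, 1.600e-03]  ψ = [1, 3, 1, 0, 2]  (obs o_1=0)
t=2: δ = [6.400e-05, 6.400e-05, 1.280e-04, 1.920e-04, 1.280e-04]  ψ = [2, 2, 3, 0, 2]  (obs o_2=3)
t=3: δ = [5.120e-06, 3.840e-06, 7.680e-06, 5.120e-06, 5.120e-06]  ψ = [2, 3, 3, 0, 2]  (obs o_3=4)
t=4: δ = [4.608e-07, 7.680e-07, 4.096e-07, 4.096e-07, 1.536e-06]  ψ = [2, 2, 3, 0, 2]  (obs o_4=1)
backtrack: best end state = 4; path = [1, 0, 3, 2, 4]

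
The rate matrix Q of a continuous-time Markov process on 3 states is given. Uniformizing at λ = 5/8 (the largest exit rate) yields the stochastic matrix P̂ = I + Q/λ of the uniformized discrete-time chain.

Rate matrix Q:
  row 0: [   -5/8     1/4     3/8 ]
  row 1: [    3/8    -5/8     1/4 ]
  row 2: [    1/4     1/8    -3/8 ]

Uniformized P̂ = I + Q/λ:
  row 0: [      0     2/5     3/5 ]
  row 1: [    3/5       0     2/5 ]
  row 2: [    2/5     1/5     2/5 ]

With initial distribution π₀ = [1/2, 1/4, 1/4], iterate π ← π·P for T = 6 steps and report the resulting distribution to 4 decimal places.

π = [0.3195, 0.2180, 0.4625]

t=0: π = [0.5000, 0.2500, 0.2500]
t=1: π = [0.2500, 0.2500, 0.5000]
t=2: π = [0.3500, 0.2000, 0.4500]
t=3: π = [0.3000, 0.2300, 0.4700]
t=4: π = [0.3260, 0.2140, 0.4600]
t=5: π = [0.3124, 0.2224, 0.4652]
t=6: π = [0.3195, 0.2180, 0.4625]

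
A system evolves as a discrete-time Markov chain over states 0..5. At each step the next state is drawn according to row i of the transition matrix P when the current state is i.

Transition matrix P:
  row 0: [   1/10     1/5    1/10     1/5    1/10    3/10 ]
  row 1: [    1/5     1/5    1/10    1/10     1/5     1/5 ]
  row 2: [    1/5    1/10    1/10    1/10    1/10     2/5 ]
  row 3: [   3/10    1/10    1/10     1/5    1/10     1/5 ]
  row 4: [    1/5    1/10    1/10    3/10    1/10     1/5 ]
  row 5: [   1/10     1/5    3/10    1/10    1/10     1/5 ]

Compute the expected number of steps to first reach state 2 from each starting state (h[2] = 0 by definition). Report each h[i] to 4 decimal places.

First-step conditioning: h[2] = 0; for i ≠ 2, h[i] = 1 + Σ_k P[i][k]·h[k].
  h[0] = 1 + 1/10·h[0] + 1/5·h[1] + 1/5·h[3] + 1/10·h[4] + 3/10·h[5]
  h[1] = 1 + 1/5·h[0] + 1/5·h[1] + 1/10·h[3] + 1/5·h[4] + 1/5·h[5]
  h[3] = 1 + 3/10·h[0] + 1/10·h[1] + 1/5·h[3] + 1/10·h[4] + 1/5·h[5]
  h[4] = 1 + 1/5·h[0] + 1/10·h[1] + 3/10·h[3] + 1/10·h[4] + 1/5·h[5]
  h[5] = 1 + 1/10·h[0] + 1/5·h[1] + 1/10·h[3] + 1/10·h[4] + 1/5·h[5]
Solving the 5×5 linear system over states ≠ 2 gives exactly h = [21842/3193, 22246/3193, 0, 22202/3193, 22238/3193, 17838/3193] (h[2] = 0 is the target).

h = [6.8406, 6.9671, 0.0000, 6.9533, 6.9646, 5.5866]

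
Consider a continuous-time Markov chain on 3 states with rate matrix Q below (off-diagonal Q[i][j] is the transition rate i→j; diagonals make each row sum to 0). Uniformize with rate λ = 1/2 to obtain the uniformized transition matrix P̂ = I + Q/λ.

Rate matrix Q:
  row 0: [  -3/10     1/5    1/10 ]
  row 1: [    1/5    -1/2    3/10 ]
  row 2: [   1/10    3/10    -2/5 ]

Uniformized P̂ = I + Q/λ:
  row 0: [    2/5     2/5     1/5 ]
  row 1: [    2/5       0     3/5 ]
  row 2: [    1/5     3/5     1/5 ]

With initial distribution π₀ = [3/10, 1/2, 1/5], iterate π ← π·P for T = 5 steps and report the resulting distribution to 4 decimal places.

π = [0.3356, 0.3251, 0.3394]

t=0: π = [0.3000, 0.5000, 0.2000]
t=1: π = [0.3600, 0.2400, 0.4000]
t=2: π = [0.3200, 0.3840, 0.2960]
t=3: π = [0.3408, 0.3056, 0.3536]
t=4: π = [0.3293, 0.3485, 0.3222]
t=5: π = [0.3356, 0.3251, 0.3394]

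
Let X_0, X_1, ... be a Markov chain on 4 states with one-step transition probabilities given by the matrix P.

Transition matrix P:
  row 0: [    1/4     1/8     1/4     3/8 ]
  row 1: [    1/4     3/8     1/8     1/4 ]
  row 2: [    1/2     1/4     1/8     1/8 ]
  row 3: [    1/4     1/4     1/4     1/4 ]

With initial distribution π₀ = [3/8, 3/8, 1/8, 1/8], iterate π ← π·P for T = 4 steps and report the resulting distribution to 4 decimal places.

t=0: π = [0.3750, 0.3750, 0.1250, 0.1250]
t=1: π = [0.2813, 0.2500, 0.1875, 0.2813]
t=2: π = [0.2969, 0.2461, 0.1953, 0.2617]
t=3: π = [0.2988, 0.2437, 0.1948, 0.2627]
t=4: π = [0.2987, 0.2431, 0.1952, 0.2630]

π = [0.2987, 0.2431, 0.1952, 0.2630]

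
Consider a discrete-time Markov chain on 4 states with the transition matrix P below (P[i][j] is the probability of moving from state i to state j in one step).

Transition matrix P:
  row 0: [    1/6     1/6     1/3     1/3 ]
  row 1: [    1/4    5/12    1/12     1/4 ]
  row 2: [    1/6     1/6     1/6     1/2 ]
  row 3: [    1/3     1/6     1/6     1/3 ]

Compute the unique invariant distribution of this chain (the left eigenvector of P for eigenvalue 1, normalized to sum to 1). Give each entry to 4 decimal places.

π = [0.2429, 0.2222, 0.1886, 0.3463]

Balance equations π_j = Σ_i π_i·P[i][j]:
  π_0 = 1/6·π_0 + 1/4·π_1 + 1/6·π_2 + 1/3·π_3
  π_1 = 1/6·π_0 + 5/12·π_1 + 1/6·π_2 + 1/6·π_3
  π_2 = 1/3·π_0 + 1/12·π_1 + 1/6·π_2 + 1/6·π_3
  normalize: π_0 + π_1 + π_2 + π_3 = 1
Solving the linear system gives exactly π = [94/387, 2/9, 73/387, 134/387].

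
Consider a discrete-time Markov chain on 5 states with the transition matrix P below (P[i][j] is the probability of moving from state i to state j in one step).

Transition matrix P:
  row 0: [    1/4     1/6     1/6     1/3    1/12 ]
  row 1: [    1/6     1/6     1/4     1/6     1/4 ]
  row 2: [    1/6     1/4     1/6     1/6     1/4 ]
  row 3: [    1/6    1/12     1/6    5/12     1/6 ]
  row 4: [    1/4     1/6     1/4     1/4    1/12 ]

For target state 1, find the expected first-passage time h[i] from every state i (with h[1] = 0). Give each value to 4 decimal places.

First-step conditioning: h[1] = 0; for i ≠ 1, h[i] = 1 + Σ_k P[i][k]·h[k].
  h[0] = 1 + 1/4·h[0] + 1/6·h[2] + 1/3·h[3] + 1/12·h[4]
  h[2] = 1 + 1/6·h[0] + 1/6·h[2] + 1/6·h[3] + 1/4·h[4]
  h[3] = 1 + 1/6·h[0] + 1/6·h[2] + 5/12·h[3] + 1/6·h[4]
  h[4] = 1 + 1/4·h[0] + 1/4·h[2] + 1/4·h[3] + 1/12·h[4]
Solving the 4×4 linear system over states ≠ 1 gives exactly h = [6304/977, 0, 5668/977, 6868/977, 6204/977] (h[1] = 0 is the target).

h = [6.4524, 0.0000, 5.8014, 7.0297, 6.3501]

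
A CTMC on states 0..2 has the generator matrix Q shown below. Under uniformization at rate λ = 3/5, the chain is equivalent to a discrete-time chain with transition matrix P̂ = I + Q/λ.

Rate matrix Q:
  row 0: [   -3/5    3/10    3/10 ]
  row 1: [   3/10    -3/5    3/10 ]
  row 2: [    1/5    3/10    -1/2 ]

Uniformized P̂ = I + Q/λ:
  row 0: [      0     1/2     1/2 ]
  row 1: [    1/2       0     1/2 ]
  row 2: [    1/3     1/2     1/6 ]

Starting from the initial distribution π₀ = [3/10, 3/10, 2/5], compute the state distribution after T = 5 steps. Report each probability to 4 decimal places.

π = [0.2907, 0.3344, 0.3749]

t=0: π = [0.3000, 0.3000, 0.4000]
t=1: π = [0.2833, 0.3500, 0.3667]
t=2: π = [0.2972, 0.3250, 0.3778]
t=3: π = [0.2884, 0.3375, 0.3741]
t=4: π = [0.2934, 0.3313, 0.3753]
t=5: π = [0.2907, 0.3344, 0.3749]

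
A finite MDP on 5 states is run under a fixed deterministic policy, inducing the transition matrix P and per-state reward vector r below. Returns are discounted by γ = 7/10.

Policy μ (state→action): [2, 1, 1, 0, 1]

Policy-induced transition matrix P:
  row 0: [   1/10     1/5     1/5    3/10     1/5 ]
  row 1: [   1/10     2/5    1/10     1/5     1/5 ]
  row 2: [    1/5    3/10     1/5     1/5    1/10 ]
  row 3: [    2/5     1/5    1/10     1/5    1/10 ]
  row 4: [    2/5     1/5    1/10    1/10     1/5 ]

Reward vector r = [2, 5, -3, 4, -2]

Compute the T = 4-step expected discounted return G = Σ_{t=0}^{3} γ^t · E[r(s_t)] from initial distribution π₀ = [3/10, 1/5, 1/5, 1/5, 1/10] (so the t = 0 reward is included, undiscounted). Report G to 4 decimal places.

t=0: π = [0.3000, 0.2000, 0.2000, 0.2000, 0.1000], E[r] = 1.6000, γ^t·E[r] = 1.600000, running G = 1.600000
t=1: π = [0.2100, 0.2600, 0.1500, 0.2200, 0.1600], E[r] = 1.8300, γ^t·E[r] = 1.281000, running G = 2.881000
t=2: π = [0.2290, 0.2670, 0.1360, 0.2050, 0.1630], E[r] = 1.8790, γ^t·E[r] = 0.920710, running G = 3.801710
t=3: π = [0.2240, 0.2670, 0.1365, 0.2066, 0.1659], E[r] = 1.8681, γ^t·E[r] = 0.640758, running G = 4.442468

G = 4.4425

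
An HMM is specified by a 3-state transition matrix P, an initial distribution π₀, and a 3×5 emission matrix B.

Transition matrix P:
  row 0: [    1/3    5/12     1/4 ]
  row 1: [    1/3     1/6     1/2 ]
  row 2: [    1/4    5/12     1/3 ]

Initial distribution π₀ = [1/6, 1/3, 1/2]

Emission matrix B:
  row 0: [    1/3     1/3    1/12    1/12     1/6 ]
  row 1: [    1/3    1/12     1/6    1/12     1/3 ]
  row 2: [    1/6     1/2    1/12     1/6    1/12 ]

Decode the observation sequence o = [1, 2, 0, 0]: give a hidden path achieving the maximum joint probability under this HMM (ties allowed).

t=0: δ = [5.556e-02, 2.778e-02, 2.500e-01]  (obs o_0=1)
t=1: δ = [5.208e-03, 1.736e-02, 6.944e-03]  ψ = [2, 2, 2]  (obs o_1=2)
t=2: δ = [1.929e-03, 9.645e-04, 1.447e-03]  ψ = [1, 1, 1]  (obs o_2=0)
t=3: δ = [2.143e-04, 2.679e-04, 8.038e-05]  ψ = [0, 0, 0]  (obs o_3=0)
backtrack: best end state = 1; path = [2, 1, 0, 1]

path = [2, 1, 0, 1]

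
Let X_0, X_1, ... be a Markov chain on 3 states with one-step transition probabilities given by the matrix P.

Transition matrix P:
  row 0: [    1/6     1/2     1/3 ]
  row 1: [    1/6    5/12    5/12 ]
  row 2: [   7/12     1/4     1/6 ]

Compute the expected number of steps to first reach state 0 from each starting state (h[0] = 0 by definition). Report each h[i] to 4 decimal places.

First-step conditioning: h[0] = 0; for i ≠ 0, h[i] = 1 + Σ_k P[i][k]·h[k].
  h[1] = 1 + 5/12·h[1] + 5/12·h[2]
  h[2] = 1 + 1/4·h[1] + 1/6·h[2]
Solving the 2×2 linear system over states ≠ 0 gives exactly h = [0, 36/11, 24/11] (h[0] = 0 is the target).

h = [0.0000, 3.2727, 2.1818]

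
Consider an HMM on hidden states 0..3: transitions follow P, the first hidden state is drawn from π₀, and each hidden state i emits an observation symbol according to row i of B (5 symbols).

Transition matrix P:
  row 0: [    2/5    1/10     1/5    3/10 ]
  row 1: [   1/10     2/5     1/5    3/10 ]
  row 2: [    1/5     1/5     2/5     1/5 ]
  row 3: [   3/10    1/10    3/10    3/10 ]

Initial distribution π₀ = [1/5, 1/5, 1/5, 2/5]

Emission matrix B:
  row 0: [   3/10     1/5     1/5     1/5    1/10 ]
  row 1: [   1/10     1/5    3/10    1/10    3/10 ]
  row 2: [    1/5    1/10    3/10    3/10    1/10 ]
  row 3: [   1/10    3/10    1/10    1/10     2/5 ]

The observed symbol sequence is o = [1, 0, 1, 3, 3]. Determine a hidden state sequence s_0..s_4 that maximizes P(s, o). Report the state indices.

path = [3, 0, 3, 2, 2]

t=0: δ = [4.000e-02, 4.000e-02, 2.000e-02, 1.200e-01]  (obs o_0=1)
t=1: δ = [1.080e-02, 1.600e-03, 7.200e-03, 3.600e-03]  ψ = [3, 1, 3, 3]  (obs o_1=0)
t=2: δ = [8.640e-04, 2.880e-04, 2.880e-04, 9.720e-04]  ψ = [0, 2, 2, 0]  (obs o_2=1)
t=3: δ = [6.912e-05, 1.152e-05, 8.748e-05, 2.916e-05]  ψ = [0, 1, 3, 3]  (obs o_3=3)
t=4: δ = [5.530e-06, 1.750e-06, 1.050e-05, 2.074e-06]  ψ = [0, 2, 2, 0]  (obs o_4=3)
backtrack: best end state = 2; path = [3, 0, 3, 2, 2]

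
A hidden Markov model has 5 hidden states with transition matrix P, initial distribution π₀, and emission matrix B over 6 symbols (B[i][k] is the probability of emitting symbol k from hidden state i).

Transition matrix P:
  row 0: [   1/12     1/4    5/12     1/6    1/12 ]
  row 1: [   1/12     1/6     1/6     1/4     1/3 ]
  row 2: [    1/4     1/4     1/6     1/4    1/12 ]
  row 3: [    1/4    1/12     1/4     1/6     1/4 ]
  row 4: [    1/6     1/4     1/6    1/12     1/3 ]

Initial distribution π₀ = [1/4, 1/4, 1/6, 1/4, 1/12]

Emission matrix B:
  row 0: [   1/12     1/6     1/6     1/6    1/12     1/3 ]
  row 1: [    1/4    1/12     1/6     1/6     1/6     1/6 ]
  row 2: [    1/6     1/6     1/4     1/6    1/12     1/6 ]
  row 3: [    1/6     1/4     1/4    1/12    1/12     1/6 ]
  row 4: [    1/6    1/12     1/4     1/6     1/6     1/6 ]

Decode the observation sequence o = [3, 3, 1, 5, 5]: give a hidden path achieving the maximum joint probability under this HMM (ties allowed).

t=0: δ = [4.167e-02, 4.167e-02, 2.778e-02, 2.083e-02, 1.389e-02]  (obs o_0=3)
t=1: δ = [1.157e-03, 1.736e-03, 2.894e-03, 8.681e-04, 2.315e-03]  ψ = [2, 0, 0, 1, 1]  (obs o_1=3)
t=2: δ = [1.206e-04, 6.028e-05, 8.038e-05, 1.808e-04, 6.430e-05]  ψ = [2, 2, 0, 2, 4]  (obs o_2=1)
t=3: δ = [1.507e-05, 5.023e-06, 8.372e-06, 5.023e-06, 7.535e-06]  ψ = [3, 0, 0, 3, 3]  (obs o_3=5)
t=4: δ = [6.977e-07, 6.279e-07, 1.047e-06, 4.186e-07, 4.186e-07]  ψ = [2, 0, 0, 0, 4]  (obs o_4=5)
backtrack: best end state = 2; path = [0, 2, 3, 0, 2]

path = [0, 2, 3, 0, 2]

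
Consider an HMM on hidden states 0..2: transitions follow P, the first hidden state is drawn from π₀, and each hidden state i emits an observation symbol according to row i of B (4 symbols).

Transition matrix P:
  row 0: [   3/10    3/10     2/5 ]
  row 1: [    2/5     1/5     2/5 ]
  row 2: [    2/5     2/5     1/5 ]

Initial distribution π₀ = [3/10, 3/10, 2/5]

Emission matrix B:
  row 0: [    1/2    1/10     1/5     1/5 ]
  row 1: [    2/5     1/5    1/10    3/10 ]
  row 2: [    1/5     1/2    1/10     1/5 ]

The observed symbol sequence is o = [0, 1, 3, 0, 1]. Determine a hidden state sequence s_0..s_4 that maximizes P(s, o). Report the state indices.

path = [0, 2, 1, 0, 2]

t=0: δ = [1.500e-01, 1.200e-01, 8.000e-02]  (obs o_0=0)
t=1: δ = [4.800e-03, 9.000e-03, 3.000e-02]  ψ = [1, 0, 0]  (obs o_1=1)
t=2: δ = [2.400e-03, 3.600e-03, 1.200e-03]  ψ = [2, 2, 2]  (obs o_2=3)
t=3: δ = [7.200e-04, 2.880e-04, 2.880e-04]  ψ = [1, 0, 1]  (obs o_3=0)
t=4: δ = [2.160e-05, 4.320e-05, 1.440e-04]  ψ = [0, 0, 0]  (obs o_4=1)
backtrack: best end state = 2; path = [0, 2, 1, 0, 2]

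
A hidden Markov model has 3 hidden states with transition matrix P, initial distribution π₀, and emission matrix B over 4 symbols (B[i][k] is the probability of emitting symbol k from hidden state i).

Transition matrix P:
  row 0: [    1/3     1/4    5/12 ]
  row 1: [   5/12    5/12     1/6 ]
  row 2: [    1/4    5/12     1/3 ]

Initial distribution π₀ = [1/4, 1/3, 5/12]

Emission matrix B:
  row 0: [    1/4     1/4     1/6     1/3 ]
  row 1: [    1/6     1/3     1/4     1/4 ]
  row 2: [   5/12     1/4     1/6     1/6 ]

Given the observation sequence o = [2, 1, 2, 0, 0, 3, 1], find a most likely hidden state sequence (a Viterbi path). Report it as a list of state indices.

t=0: δ = [4.167e-02, 8.333e-02, 6.944e-02]  (obs o_0=2)
t=1: δ = [8.681e-03, 1.157e-02, 5.787e-03]  ψ = [1, 1, 2]  (obs o_1=1)
t=2: δ = [8.038e-04, 1.206e-03, 6.028e-04]  ψ = [1, 1, 0]  (obs o_2=2)
t=3: δ = [1.256e-04, 8.372e-05, 1.395e-04]  ψ = [1, 1, 0]  (obs o_3=0)
t=4: δ = [1.047e-05, 9.690e-06, 2.180e-05]  ψ = [0, 2, 0]  (obs o_4=0)
t=5: δ = [1.817e-06, 2.271e-06, 1.211e-06]  ψ = [2, 2, 2]  (obs o_5=3)
t=6: δ = [2.366e-07, 3.154e-07, 1.893e-07]  ψ = [1, 1, 0]  (obs o_6=1)
backtrack: best end state = 1; path = [1, 1, 1, 0, 2, 1, 1]

path = [1, 1, 1, 0, 2, 1, 1]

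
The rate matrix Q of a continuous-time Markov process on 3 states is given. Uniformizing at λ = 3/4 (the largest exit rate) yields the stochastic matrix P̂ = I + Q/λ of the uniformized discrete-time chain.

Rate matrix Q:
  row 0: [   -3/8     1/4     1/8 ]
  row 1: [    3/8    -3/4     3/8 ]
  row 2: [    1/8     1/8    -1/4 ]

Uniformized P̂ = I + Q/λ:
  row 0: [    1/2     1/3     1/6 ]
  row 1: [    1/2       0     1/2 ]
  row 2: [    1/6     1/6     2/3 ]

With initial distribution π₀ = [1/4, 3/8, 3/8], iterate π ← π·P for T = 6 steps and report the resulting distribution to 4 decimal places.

π = [0.3462, 0.1924, 0.4615]

t=0: π = [0.2500, 0.3750, 0.3750]
t=1: π = [0.3750, 0.1458, 0.4792]
t=2: π = [0.3403, 0.2049, 0.4549]
t=3: π = [0.3484, 0.1892, 0.4624]
t=4: π = [0.3459, 0.1932, 0.4609]
t=5: π = [0.3464, 0.1921, 0.4615]
t=6: π = [0.3462, 0.1924, 0.4615]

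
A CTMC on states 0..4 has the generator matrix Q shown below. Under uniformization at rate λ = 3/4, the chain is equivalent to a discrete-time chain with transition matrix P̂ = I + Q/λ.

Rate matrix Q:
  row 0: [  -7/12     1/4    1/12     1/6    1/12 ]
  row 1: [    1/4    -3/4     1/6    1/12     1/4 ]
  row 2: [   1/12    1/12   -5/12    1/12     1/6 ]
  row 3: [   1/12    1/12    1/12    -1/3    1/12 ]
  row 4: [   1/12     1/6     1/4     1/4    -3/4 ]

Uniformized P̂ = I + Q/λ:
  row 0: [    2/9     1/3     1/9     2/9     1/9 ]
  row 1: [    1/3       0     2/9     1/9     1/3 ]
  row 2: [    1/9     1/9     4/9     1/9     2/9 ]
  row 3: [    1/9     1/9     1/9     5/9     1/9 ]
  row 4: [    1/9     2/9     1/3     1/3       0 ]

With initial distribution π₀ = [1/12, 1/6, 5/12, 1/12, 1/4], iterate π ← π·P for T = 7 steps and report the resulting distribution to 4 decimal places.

π = [0.1620, 0.1478, 0.2428, 0.2935, 0.1539]

t=0: π = [0.0833, 0.1667, 0.4167, 0.0833, 0.2500]
t=1: π = [0.1574, 0.1389, 0.3241, 0.2130, 0.1667]
t=2: π = [0.1595, 0.1492, 0.2716, 0.2603, 0.1595]
t=3: π = [0.1620, 0.1477, 0.2537, 0.2799, 0.1567]
t=4: π = [0.1619, 0.1481, 0.2469, 0.2884, 0.1547]
t=5: π = [0.1620, 0.1478, 0.2442, 0.2916, 0.1543]
t=6: π = [0.1620, 0.1478, 0.2432, 0.2930, 0.1540]
t=7: π = [0.1620, 0.1478, 0.2428, 0.2935, 0.1539]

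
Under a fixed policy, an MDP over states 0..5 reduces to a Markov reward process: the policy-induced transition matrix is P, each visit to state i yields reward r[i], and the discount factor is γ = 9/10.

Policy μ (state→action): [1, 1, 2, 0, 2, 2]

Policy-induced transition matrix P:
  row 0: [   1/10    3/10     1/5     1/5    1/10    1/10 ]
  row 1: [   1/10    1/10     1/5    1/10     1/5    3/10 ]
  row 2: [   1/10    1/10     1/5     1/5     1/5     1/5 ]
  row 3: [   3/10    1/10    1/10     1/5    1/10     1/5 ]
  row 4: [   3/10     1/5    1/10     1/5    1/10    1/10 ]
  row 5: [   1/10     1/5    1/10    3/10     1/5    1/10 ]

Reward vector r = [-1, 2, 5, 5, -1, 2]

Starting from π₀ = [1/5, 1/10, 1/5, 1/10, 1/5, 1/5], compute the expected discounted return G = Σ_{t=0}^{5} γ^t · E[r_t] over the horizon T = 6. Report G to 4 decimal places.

t=0: π = [0.2000, 0.1000, 0.2000, 0.1000, 0.2000, 0.2000], E[r] = 1.7000, γ^t·E[r] = 1.700000, running G = 1.700000
t=1: π = [0.1600, 0.1800, 0.1500, 0.2100, 0.1500, 0.1500], E[r] = 2.1500, γ^t·E[r] = 1.935000, running G = 3.635000
t=2: π = [0.1720, 0.1620, 0.1490, 0.1970, 0.1480, 0.1720], E[r] = 2.0780, γ^t·E[r] = 1.683180, running G = 5.318180
t=3: π = [0.1690, 0.1664, 0.1483, 0.2010, 0.1483, 0.1670], E[r] = 2.0960, γ^t·E[r] = 1.527984, running G = 6.846164
t=4: π = [0.1699, 0.1653, 0.1484, 0.2001, 0.1482, 0.1682], E[r] = 2.0912, γ^t·E[r] = 1.372036, running G = 8.218200
t=5: π = [0.1696, 0.1656, 0.1484, 0.2003, 0.1482, 0.1679], E[r] = 2.0924, γ^t·E[r] = 1.235554, running G = 9.453754

G = 9.4538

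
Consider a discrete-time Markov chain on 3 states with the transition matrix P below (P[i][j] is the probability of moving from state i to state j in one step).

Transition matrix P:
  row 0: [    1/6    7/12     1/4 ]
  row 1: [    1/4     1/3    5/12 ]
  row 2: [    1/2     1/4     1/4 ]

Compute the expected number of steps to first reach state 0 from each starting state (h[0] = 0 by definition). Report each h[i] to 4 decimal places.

h = [0.0000, 2.9474, 2.3158]

First-step conditioning: h[0] = 0; for i ≠ 0, h[i] = 1 + Σ_k P[i][k]·h[k].
  h[1] = 1 + 1/3·h[1] + 5/12·h[2]
  h[2] = 1 + 1/4·h[1] + 1/4·h[2]
Solving the 2×2 linear system over states ≠ 0 gives exactly h = [0, 56/19, 44/19] (h[0] = 0 is the target).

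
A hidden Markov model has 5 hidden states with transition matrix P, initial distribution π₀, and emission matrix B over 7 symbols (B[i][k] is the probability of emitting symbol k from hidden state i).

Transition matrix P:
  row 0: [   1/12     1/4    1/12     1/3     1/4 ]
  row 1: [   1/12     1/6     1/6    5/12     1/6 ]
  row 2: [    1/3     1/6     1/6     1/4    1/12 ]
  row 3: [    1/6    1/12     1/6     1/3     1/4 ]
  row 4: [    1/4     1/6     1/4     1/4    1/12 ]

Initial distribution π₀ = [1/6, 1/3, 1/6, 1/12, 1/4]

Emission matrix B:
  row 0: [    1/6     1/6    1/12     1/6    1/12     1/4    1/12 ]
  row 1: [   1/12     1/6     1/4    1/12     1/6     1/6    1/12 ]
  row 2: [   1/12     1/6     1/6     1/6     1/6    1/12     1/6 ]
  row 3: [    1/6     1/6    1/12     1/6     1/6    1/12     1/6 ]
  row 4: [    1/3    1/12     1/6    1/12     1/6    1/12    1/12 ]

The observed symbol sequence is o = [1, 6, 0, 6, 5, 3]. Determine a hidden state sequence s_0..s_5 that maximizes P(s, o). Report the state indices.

path = [1, 3, 4, 2, 0, 3]

t=0: δ = [2.778e-02, 5.556e-02, 2.778e-02, 1.389e-02, 2.083e-02]  (obs o_0=1)
t=1: δ = [7.716e-04, 7.716e-04, 1.543e-03, 3.858e-03, 7.716e-04]  ψ = [2, 1, 1, 1, 1]  (obs o_1=6)
t=2: δ = [1.072e-04, 2.679e-05, 5.358e-05, 2.143e-04, 3.215e-04]  ψ = [3, 3, 3, 3, 3]  (obs o_2=0)
t=3: δ = [6.698e-06, 4.465e-06, 1.340e-05, 1.340e-05, 4.465e-06]  ψ = [4, 4, 4, 4, 3]  (obs o_3=6)
t=4: δ = [1.116e-06, 3.721e-07, 1.861e-07, 3.721e-07, 2.791e-07]  ψ = [2, 2, 2, 3, 3]  (obs o_4=5)
t=5: δ = [1.550e-08, 2.326e-08, 1.550e-08, 6.202e-08, 2.326e-08]  ψ = [0, 0, 0, 0, 0]  (obs o_5=3)
backtrack: best end state = 3; path = [1, 3, 4, 2, 0, 3]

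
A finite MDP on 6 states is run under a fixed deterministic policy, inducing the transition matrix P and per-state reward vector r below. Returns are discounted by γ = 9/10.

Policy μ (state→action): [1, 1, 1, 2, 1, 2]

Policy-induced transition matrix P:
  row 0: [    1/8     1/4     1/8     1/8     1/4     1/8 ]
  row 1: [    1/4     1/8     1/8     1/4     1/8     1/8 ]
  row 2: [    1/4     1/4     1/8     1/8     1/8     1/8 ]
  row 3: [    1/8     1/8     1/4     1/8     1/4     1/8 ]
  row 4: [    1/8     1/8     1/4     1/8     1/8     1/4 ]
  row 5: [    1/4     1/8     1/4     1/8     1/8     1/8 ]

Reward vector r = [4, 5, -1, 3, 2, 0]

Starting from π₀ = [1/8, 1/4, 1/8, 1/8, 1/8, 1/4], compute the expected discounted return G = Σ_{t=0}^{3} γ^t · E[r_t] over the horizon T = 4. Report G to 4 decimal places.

t=0: π = [0.1250, 0.2500, 0.1250, 0.1250, 0.1250, 0.2500], E[r] = 2.2500, γ^t·E[r] = 2.250000, running G = 2.250000
t=1: π = [0.2031, 0.1563, 0.1875, 0.1563, 0.1563, 0.1406], E[r] = 2.1875, γ^t·E[r] = 1.968750, running G = 4.218750
t=2: π = [0.1855, 0.1738, 0.1816, 0.1445, 0.1699, 0.1445], E[r] = 2.2031, γ^t·E[r] = 1.784531, running G = 6.003281
t=3: π = [0.1875, 0.1709, 0.1824, 0.1467, 0.1663, 0.1462], E[r] = 2.1948, γ^t·E[r] = 1.600027, running G = 7.603308

G = 7.6033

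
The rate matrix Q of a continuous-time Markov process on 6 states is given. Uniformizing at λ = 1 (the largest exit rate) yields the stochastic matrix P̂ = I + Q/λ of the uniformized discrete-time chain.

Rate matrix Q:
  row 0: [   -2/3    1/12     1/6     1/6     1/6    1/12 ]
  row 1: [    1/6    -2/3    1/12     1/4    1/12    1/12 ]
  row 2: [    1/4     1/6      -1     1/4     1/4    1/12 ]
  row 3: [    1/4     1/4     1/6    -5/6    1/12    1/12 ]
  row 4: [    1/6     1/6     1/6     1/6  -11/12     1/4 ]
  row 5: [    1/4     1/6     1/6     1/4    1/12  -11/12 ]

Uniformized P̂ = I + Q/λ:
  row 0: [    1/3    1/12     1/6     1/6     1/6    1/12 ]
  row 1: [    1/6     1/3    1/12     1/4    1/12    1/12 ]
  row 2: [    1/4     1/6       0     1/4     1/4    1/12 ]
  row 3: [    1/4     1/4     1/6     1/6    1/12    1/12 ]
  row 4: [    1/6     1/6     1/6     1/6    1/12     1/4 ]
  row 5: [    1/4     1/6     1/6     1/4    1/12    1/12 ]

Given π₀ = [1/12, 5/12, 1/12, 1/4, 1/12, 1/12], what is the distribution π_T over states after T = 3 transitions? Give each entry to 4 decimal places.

t=0: π = [0.0833, 0.4167, 0.0833, 0.2500, 0.0833, 0.0833]
t=1: π = [0.2153, 0.2500, 0.1181, 0.2153, 0.1042, 0.0972]
t=2: π = [0.2384, 0.2083, 0.1262, 0.2054, 0.1209, 0.1007]
t=3: π = [0.2424, 0.1986, 0.1283, 0.2029, 0.1242, 0.1035]

π = [0.2424, 0.1986, 0.1283, 0.2029, 0.1242, 0.1035]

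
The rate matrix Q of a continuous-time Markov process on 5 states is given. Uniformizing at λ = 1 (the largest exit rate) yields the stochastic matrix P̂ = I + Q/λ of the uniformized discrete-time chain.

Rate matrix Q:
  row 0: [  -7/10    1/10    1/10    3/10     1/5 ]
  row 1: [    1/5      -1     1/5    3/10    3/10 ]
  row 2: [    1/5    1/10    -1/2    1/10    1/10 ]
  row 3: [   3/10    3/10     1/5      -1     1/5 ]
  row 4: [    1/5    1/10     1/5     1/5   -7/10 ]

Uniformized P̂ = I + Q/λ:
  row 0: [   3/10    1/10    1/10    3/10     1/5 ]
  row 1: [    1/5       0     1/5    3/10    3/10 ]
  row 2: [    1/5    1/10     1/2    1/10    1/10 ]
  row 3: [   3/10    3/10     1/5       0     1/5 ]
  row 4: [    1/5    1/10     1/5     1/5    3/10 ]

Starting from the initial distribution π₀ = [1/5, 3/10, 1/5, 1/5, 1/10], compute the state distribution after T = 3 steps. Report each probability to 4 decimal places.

π = [0.2416, 0.1219, 0.2501, 0.1776, 0.2088]

t=0: π = [0.2000, 0.3000, 0.2000, 0.2000, 0.1000]
t=1: π = [0.2400, 0.1100, 0.2400, 0.1900, 0.2200]
t=2: π = [0.2430, 0.1270, 0.2480, 0.1730, 0.2090]
t=3: π = [0.2416, 0.1219, 0.2501, 0.1776, 0.2088]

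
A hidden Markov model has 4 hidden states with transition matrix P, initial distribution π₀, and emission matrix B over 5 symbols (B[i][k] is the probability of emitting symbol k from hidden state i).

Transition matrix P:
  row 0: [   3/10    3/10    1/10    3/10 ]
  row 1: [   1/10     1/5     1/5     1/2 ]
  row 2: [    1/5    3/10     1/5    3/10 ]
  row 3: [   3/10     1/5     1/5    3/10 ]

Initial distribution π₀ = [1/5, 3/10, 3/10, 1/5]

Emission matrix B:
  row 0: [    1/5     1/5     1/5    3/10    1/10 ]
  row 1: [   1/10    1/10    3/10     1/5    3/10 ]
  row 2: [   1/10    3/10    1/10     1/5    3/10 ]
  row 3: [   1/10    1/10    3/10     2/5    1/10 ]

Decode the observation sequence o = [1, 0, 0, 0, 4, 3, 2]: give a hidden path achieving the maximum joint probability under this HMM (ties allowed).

t=0: δ = [4.000e-02, 3.000e-02, 9.000e-02, 2.000e-02]  (obs o_0=1)
t=1: δ = [3.600e-03, 2.700e-03, 1.800e-03, 2.700e-03]  ψ = [2, 2, 2, 2]  (obs o_1=0)
t=2: δ = [2.160e-04, 1.080e-04, 5.400e-05, 1.350e-04]  ψ = [0, 0, 1, 1]  (obs o_2=0)
t=3: δ = [1.296e-05, 6.480e-06, 2.700e-06, 6.480e-06]  ψ = [0, 0, 3, 0]  (obs o_3=0)
t=4: δ = [3.888e-07, 1.166e-06, 3.888e-07, 3.888e-07]  ψ = [0, 0, 0, 0]  (obs o_4=4)
t=5: δ = [3.499e-08, 4.666e-08, 4.666e-08, 2.333e-07]  ψ = [0, 1, 1, 1]  (obs o_5=3)
t=6: δ = [1.400e-08, 1.400e-08, 4.666e-09, 2.100e-08]  ψ = [3, 3, 3, 3]  (obs o_6=2)
backtrack: best end state = 3; path = [2, 0, 0, 0, 1, 3, 3]

path = [2, 0, 0, 0, 1, 3, 3]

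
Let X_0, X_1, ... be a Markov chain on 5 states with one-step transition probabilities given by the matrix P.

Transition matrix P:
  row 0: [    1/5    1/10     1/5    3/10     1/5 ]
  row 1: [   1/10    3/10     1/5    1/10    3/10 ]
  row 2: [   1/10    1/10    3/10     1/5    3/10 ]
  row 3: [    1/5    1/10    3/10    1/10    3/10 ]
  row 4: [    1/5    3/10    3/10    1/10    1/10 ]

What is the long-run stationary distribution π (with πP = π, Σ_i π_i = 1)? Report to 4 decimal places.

π = [0.1550, 0.1843, 0.2661, 0.1576, 0.2371]

Balance equations π_j = Σ_i π_i·P[i][j]:
  π_0 = 1/5·π_0 + 1/10·π_1 + 1/10·π_2 + 1/5·π_3 + 1/5·π_4
  π_1 = 1/10·π_0 + 3/10·π_1 + 1/10·π_2 + 1/10·π_3 + 3/10·π_4
  π_2 = 1/5·π_0 + 1/5·π_1 + 3/10·π_2 + 3/10·π_3 + 3/10·π_4
  π_3 = 3/10·π_0 + 1/10·π_1 + 1/5·π_2 + 1/10·π_3 + 1/10·π_4
  normalize: π_0 + π_1 + π_2 + π_3 + π_4 = 1
Solving the linear system gives exactly π = [245/1581, 874/4743, 1262/4743, 1495/9486, 2249/9486].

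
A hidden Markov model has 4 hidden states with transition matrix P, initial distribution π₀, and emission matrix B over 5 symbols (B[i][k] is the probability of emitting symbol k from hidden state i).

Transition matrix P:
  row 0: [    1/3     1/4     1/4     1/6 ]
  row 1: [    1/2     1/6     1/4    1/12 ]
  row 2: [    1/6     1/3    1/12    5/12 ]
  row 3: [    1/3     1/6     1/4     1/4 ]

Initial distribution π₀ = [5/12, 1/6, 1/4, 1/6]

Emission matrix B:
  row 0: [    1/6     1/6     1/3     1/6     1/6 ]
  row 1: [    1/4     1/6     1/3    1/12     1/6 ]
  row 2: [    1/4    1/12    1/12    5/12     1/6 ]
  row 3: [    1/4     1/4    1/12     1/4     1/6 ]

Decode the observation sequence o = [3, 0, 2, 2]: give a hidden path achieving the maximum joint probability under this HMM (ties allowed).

t=0: δ = [6.944e-02, 1.389e-02, 1.042e-01, 4.167e-02]  (obs o_0=3)
t=1: δ = [3.858e-03, 8.681e-03, 4.340e-03, 1.085e-02]  ψ = [0, 2, 0, 2]  (obs o_1=0)
t=2: δ = [1.447e-03, 6.028e-04, 2.261e-04, 2.261e-04]  ψ = [1, 3, 3, 3]  (obs o_2=2)
t=3: δ = [1.608e-04, 1.206e-04, 3.014e-05, 2.009e-05]  ψ = [0, 0, 0, 0]  (obs o_3=2)
backtrack: best end state = 0; path = [2, 1, 0, 0]

path = [2, 1, 0, 0]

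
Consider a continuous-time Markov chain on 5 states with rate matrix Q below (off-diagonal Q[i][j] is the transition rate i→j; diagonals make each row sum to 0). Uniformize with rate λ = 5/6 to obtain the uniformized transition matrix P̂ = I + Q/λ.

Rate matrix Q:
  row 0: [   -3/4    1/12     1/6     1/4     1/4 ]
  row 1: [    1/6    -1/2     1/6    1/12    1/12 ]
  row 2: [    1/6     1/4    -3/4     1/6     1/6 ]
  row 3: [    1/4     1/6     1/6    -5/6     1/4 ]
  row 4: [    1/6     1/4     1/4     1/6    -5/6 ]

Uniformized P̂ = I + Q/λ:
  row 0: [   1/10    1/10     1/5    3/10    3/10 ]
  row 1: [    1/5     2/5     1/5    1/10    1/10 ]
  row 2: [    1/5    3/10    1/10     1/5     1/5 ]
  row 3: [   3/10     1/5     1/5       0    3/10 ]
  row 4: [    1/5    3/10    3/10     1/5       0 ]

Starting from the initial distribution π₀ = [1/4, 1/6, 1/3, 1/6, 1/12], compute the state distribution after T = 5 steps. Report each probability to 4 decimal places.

t=0: π = [0.2500, 0.1667, 0.3333, 0.1667, 0.0833]
t=1: π = [0.1917, 0.2500, 0.1750, 0.1750, 0.2083]
t=2: π = [0.1983, 0.2692, 0.2033, 0.1592, 0.1700]
t=3: π = [0.1961, 0.2713, 0.1967, 0.1611, 0.1748]
t=4: π = [0.1965, 0.2718, 0.1978, 0.1603, 0.1736]
t=5: π = [0.1964, 0.2719, 0.1976, 0.1604, 0.1738]

π = [0.1964, 0.2719, 0.1976, 0.1604, 0.1738]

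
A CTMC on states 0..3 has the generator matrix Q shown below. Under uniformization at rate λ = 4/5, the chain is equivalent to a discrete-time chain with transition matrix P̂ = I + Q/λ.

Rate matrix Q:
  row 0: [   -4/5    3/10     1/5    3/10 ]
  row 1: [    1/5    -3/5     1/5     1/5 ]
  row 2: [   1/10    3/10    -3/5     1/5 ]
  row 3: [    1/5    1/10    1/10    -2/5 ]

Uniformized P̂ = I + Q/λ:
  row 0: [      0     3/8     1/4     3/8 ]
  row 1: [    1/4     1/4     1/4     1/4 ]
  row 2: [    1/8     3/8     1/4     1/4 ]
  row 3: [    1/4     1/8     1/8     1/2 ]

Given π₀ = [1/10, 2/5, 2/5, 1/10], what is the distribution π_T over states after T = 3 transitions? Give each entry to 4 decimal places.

π = [0.1791, 0.2559, 0.2070, 0.3580]

t=0: π = [0.1000, 0.4000, 0.4000, 0.1000]
t=1: π = [0.1750, 0.3000, 0.2375, 0.2875]
t=2: π = [0.1766, 0.2656, 0.2141, 0.3438]
t=3: π = [0.1791, 0.2559, 0.2070, 0.3580]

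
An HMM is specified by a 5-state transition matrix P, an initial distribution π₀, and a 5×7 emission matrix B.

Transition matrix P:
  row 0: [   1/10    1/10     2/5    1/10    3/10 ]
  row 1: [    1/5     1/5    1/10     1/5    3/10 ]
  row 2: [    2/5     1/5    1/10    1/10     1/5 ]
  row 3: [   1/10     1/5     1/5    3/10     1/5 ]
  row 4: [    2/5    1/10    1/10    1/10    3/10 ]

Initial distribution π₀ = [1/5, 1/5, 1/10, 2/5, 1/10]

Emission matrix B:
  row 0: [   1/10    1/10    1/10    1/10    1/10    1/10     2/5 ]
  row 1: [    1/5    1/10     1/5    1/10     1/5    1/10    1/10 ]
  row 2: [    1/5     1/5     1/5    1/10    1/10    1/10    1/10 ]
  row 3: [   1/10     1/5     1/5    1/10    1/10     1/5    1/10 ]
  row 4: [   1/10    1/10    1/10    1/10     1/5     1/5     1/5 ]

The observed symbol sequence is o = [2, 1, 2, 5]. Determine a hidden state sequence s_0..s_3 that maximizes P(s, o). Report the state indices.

t=0: δ = [2.000e-02, 4.000e-02, 2.000e-02, 8.000e-02, 1.000e-02]  (obs o_0=2)
t=1: δ = [8.000e-04, 1.600e-03, 3.200e-03, 4.800e-03, 1.600e-03]  ψ = [1, 3, 3, 3, 3]  (obs o_1=1)
t=2: δ = [1.280e-04, 1.920e-04, 1.920e-04, 2.880e-04, 9.600e-05]  ψ = [2, 3, 3, 3, 3]  (obs o_2=2)
t=3: δ = [7.680e-06, 5.760e-06, 5.760e-06, 1.728e-05, 1.152e-05]  ψ = [2, 3, 3, 3, 1]  (obs o_3=5)
backtrack: best end state = 3; path = [3, 3, 3, 3]

path = [3, 3, 3, 3]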